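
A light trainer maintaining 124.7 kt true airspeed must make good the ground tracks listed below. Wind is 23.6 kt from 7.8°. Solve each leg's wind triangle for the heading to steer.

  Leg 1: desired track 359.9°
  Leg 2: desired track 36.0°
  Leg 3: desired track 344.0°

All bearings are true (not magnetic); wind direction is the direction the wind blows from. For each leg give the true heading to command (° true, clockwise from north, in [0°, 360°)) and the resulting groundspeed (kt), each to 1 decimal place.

Leg 1: desired track 359.9°; wind correction +1.5° → command heading 1.4°, groundspeed 101.3 kt
Leg 2: desired track 36.0°; wind correction -5.1° → command heading 30.9°, groundspeed 103.4 kt
Leg 3: desired track 344.0°; wind correction +4.4° → command heading 348.4°, groundspeed 102.7 kt

Leg 1: heading=1.4°, groundspeed=101.3 kt
Leg 2: heading=30.9°, groundspeed=103.4 kt
Leg 3: heading=348.4°, groundspeed=102.7 kt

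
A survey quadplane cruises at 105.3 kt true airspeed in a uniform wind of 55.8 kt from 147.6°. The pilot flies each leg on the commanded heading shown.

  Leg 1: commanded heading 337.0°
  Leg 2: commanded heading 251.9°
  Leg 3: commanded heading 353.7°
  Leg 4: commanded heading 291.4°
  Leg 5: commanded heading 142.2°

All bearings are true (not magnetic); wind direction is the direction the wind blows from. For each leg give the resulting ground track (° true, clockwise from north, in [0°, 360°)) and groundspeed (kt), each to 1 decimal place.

Leg 1: heading 337.0°; drift -3.3° → track 333.7°, groundspeed 160.6 kt
Leg 2: heading 251.9°; drift +24.4° → track 276.3°, groundspeed 130.8 kt
Leg 3: heading 353.7°; drift -9.0° → track 344.7°, groundspeed 157.3 kt
Leg 4: heading 291.4°; drift +12.4° → track 303.8°, groundspeed 153.9 kt
Leg 5: heading 142.2°; drift -6.0° → track 136.2°, groundspeed 50.0 kt

Leg 1: track=333.7°, groundspeed=160.6 kt
Leg 2: track=276.3°, groundspeed=130.8 kt
Leg 3: track=344.7°, groundspeed=157.3 kt
Leg 4: track=303.8°, groundspeed=153.9 kt
Leg 5: track=136.2°, groundspeed=50.0 kt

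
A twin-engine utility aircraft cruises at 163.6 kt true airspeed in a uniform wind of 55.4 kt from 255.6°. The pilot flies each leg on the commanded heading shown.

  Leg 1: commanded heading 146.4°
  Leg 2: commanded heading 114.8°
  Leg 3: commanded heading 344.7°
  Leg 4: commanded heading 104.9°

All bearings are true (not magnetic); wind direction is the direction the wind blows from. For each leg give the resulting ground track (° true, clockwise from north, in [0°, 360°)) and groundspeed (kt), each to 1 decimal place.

Leg 1: heading 146.4°; drift -16.1° → track 130.3°, groundspeed 189.2 kt
Leg 2: heading 114.8°; drift -9.6° → track 105.2°, groundspeed 209.5 kt
Leg 3: heading 344.7°; drift +18.8° → track 3.5°, groundspeed 171.9 kt
Leg 4: heading 104.9°; drift -7.3° → track 97.6°, groundspeed 213.6 kt

Leg 1: track=130.3°, groundspeed=189.2 kt
Leg 2: track=105.2°, groundspeed=209.5 kt
Leg 3: track=3.5°, groundspeed=171.9 kt
Leg 4: track=97.6°, groundspeed=213.6 kt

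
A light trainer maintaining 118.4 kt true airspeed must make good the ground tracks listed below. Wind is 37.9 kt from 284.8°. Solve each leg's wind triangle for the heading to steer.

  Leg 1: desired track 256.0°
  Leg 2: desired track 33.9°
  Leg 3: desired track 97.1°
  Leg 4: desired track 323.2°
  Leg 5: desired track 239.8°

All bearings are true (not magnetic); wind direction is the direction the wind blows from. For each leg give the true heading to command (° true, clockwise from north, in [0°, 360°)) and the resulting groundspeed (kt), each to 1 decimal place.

Leg 1: desired track 256.0°; wind correction +8.9° → command heading 264.9°, groundspeed 83.8 kt
Leg 2: desired track 33.9°; wind correction -17.6° → command heading 16.3°, groundspeed 125.3 kt
Leg 3: desired track 97.1°; wind correction -2.5° → command heading 94.6°, groundspeed 155.8 kt
Leg 4: desired track 323.2°; wind correction -11.5° → command heading 311.7°, groundspeed 86.3 kt
Leg 5: desired track 239.8°; wind correction +13.1° → command heading 252.9°, groundspeed 88.5 kt

Leg 1: heading=264.9°, groundspeed=83.8 kt
Leg 2: heading=16.3°, groundspeed=125.3 kt
Leg 3: heading=94.6°, groundspeed=155.8 kt
Leg 4: heading=311.7°, groundspeed=86.3 kt
Leg 5: heading=252.9°, groundspeed=88.5 kt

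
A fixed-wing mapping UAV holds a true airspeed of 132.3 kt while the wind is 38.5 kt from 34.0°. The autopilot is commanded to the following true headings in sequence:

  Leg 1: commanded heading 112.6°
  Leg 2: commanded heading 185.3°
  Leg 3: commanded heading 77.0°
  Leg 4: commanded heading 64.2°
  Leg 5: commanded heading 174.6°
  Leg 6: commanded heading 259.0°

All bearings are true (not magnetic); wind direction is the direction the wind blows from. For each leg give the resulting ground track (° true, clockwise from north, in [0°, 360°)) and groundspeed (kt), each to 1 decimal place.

Leg 1: heading 112.6°; drift +16.8° → track 129.4°, groundspeed 130.3 kt
Leg 2: heading 185.3°; drift +6.4° → track 191.7°, groundspeed 167.1 kt
Leg 3: heading 77.0°; drift +14.2° → track 91.2°, groundspeed 107.4 kt
Leg 4: heading 64.2°; drift +11.1° → track 75.3°, groundspeed 100.9 kt
Leg 5: heading 174.6°; drift +8.6° → track 183.2°, groundspeed 163.9 kt
Leg 6: heading 259.0°; drift -9.7° → track 249.3°, groundspeed 161.8 kt

Leg 1: track=129.4°, groundspeed=130.3 kt
Leg 2: track=191.7°, groundspeed=167.1 kt
Leg 3: track=91.2°, groundspeed=107.4 kt
Leg 4: track=75.3°, groundspeed=100.9 kt
Leg 5: track=183.2°, groundspeed=163.9 kt
Leg 6: track=249.3°, groundspeed=161.8 kt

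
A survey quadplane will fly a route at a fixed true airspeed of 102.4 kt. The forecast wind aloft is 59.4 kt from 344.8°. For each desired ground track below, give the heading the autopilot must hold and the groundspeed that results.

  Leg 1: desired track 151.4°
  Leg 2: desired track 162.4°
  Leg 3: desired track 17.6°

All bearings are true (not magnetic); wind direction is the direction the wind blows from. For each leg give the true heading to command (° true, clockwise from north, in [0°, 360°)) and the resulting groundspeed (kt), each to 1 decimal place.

Leg 1: desired track 151.4°; wind correction -7.7° → command heading 143.7°, groundspeed 159.3 kt
Leg 2: desired track 162.4°; wind correction -1.4° → command heading 161.0°, groundspeed 161.7 kt
Leg 3: desired track 17.6°; wind correction -18.3° → command heading 359.3°, groundspeed 47.3 kt

Leg 1: heading=143.7°, groundspeed=159.3 kt
Leg 2: heading=161.0°, groundspeed=161.7 kt
Leg 3: heading=359.3°, groundspeed=47.3 kt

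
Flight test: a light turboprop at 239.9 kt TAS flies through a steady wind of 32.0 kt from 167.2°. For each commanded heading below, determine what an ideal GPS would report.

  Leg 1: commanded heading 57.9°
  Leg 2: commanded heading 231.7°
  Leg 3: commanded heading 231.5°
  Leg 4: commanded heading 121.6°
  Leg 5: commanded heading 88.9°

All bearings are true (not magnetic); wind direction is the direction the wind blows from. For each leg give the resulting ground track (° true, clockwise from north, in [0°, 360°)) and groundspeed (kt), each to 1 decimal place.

Leg 1: track=51.0°, groundspeed=252.3 kt
Leg 2: track=239.0°, groundspeed=228.0 kt
Leg 3: track=238.8°, groundspeed=227.9 kt
Leg 4: track=115.6°, groundspeed=218.7 kt
Leg 5: track=81.3°, groundspeed=235.5 kt

Leg 1: heading 57.9°; drift -6.9° → track 51.0°, groundspeed 252.3 kt
Leg 2: heading 231.7°; drift +7.3° → track 239.0°, groundspeed 228.0 kt
Leg 3: heading 231.5°; drift +7.3° → track 238.8°, groundspeed 227.9 kt
Leg 4: heading 121.6°; drift -6.0° → track 115.6°, groundspeed 218.7 kt
Leg 5: heading 88.9°; drift -7.6° → track 81.3°, groundspeed 235.5 kt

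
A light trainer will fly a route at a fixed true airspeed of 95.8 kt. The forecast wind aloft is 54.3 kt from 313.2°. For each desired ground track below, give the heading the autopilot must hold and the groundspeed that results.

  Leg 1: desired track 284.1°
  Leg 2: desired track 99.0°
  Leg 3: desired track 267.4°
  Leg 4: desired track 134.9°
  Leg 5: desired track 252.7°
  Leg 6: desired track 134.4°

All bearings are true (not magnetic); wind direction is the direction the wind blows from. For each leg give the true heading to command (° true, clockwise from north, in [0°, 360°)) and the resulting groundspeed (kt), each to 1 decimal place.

Leg 1: desired track 284.1°; wind correction +16.0° → command heading 300.1°, groundspeed 44.6 kt
Leg 2: desired track 99.0°; wind correction -18.6° → command heading 80.4°, groundspeed 135.7 kt
Leg 3: desired track 267.4°; wind correction +24.0° → command heading 291.4°, groundspeed 49.7 kt
Leg 4: desired track 134.9°; wind correction +1.0° → command heading 135.9°, groundspeed 150.1 kt
Leg 5: desired track 252.7°; wind correction +29.6° → command heading 282.3°, groundspeed 56.6 kt
Leg 6: desired track 134.4°; wind correction +0.7° → command heading 135.1°, groundspeed 150.1 kt

Leg 1: heading=300.1°, groundspeed=44.6 kt
Leg 2: heading=80.4°, groundspeed=135.7 kt
Leg 3: heading=291.4°, groundspeed=49.7 kt
Leg 4: heading=135.9°, groundspeed=150.1 kt
Leg 5: heading=282.3°, groundspeed=56.6 kt
Leg 6: heading=135.1°, groundspeed=150.1 kt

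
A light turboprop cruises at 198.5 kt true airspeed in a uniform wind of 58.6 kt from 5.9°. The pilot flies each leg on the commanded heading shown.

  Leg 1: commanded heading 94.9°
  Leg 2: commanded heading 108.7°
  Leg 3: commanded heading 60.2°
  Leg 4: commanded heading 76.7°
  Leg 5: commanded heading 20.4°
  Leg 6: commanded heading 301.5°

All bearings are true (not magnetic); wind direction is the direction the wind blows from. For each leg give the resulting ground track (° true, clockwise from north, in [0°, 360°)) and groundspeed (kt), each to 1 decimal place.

Leg 1: heading 94.9°; drift +16.5° → track 111.4°, groundspeed 206.0 kt
Leg 2: heading 108.7°; drift +15.1° → track 123.8°, groundspeed 219.1 kt
Leg 3: heading 60.2°; drift +16.2° → track 76.4°, groundspeed 171.1 kt
Leg 4: heading 76.7°; drift +17.2° → track 93.9°, groundspeed 187.6 kt
Leg 5: heading 20.4°; drift +5.9° → track 26.3°, groundspeed 142.5 kt
Leg 6: heading 301.5°; drift -17.0° → track 284.5°, groundspeed 181.1 kt

Leg 1: track=111.4°, groundspeed=206.0 kt
Leg 2: track=123.8°, groundspeed=219.1 kt
Leg 3: track=76.4°, groundspeed=171.1 kt
Leg 4: track=93.9°, groundspeed=187.6 kt
Leg 5: track=26.3°, groundspeed=142.5 kt
Leg 6: track=284.5°, groundspeed=181.1 kt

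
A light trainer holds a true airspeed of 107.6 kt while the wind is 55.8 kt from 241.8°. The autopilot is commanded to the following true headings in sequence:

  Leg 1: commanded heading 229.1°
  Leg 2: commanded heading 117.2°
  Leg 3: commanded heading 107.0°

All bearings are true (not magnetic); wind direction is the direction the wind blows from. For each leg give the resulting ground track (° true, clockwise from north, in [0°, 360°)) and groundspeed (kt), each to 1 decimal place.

Leg 1: heading 229.1°; drift -13.0° → track 216.1°, groundspeed 54.6 kt
Leg 2: heading 117.2°; drift -18.3° → track 98.9°, groundspeed 146.7 kt
Leg 3: heading 107.0°; drift -15.1° → track 91.9°, groundspeed 152.2 kt

Leg 1: track=216.1°, groundspeed=54.6 kt
Leg 2: track=98.9°, groundspeed=146.7 kt
Leg 3: track=91.9°, groundspeed=152.2 kt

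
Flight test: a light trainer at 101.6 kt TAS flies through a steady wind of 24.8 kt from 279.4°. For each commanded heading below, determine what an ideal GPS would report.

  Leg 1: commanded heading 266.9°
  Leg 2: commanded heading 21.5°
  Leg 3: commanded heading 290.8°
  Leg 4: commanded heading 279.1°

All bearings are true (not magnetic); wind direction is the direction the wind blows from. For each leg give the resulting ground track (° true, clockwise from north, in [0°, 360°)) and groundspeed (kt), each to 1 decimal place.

Leg 1: track=262.9°, groundspeed=77.6 kt
Leg 2: track=34.3°, groundspeed=109.5 kt
Leg 3: track=294.4°, groundspeed=77.4 kt
Leg 4: track=279.0°, groundspeed=76.8 kt

Leg 1: heading 266.9°; drift -4.0° → track 262.9°, groundspeed 77.6 kt
Leg 2: heading 21.5°; drift +12.8° → track 34.3°, groundspeed 109.5 kt
Leg 3: heading 290.8°; drift +3.6° → track 294.4°, groundspeed 77.4 kt
Leg 4: heading 279.1°; drift -0.1° → track 279.0°, groundspeed 76.8 kt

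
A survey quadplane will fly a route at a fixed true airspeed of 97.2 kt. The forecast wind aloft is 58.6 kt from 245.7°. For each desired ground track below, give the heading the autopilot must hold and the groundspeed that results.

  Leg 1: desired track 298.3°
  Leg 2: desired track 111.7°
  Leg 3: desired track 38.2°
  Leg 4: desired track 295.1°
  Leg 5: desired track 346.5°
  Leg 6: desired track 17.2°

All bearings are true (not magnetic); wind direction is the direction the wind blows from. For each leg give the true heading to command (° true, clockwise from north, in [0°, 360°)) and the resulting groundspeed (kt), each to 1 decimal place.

Leg 1: heading=269.7°, groundspeed=49.7 kt
Leg 2: heading=137.4°, groundspeed=128.3 kt
Leg 3: heading=22.0°, groundspeed=145.3 kt
Leg 4: heading=267.9°, groundspeed=48.3 kt
Leg 5: heading=310.2°, groundspeed=89.3 kt
Leg 6: heading=350.4°, groundspeed=125.6 kt

Leg 1: desired track 298.3°; wind correction -28.6° → command heading 269.7°, groundspeed 49.7 kt
Leg 2: desired track 111.7°; wind correction +25.7° → command heading 137.4°, groundspeed 128.3 kt
Leg 3: desired track 38.2°; wind correction -16.2° → command heading 22.0°, groundspeed 145.3 kt
Leg 4: desired track 295.1°; wind correction -27.2° → command heading 267.9°, groundspeed 48.3 kt
Leg 5: desired track 346.5°; wind correction -36.3° → command heading 310.2°, groundspeed 89.3 kt
Leg 6: desired track 17.2°; wind correction -26.8° → command heading 350.4°, groundspeed 125.6 kt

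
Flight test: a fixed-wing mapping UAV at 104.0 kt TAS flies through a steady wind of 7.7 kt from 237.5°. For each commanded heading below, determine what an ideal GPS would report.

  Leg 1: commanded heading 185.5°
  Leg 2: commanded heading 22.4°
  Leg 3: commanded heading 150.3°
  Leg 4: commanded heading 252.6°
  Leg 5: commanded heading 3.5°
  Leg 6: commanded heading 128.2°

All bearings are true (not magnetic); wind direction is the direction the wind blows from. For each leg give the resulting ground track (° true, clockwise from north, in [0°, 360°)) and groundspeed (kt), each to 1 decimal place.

Leg 1: heading 185.5°; drift -3.5° → track 182.0°, groundspeed 99.4 kt
Leg 2: heading 22.4°; drift +2.3° → track 24.7°, groundspeed 110.4 kt
Leg 3: heading 150.3°; drift -4.2° → track 146.1°, groundspeed 103.9 kt
Leg 4: heading 252.6°; drift +1.2° → track 253.8°, groundspeed 96.6 kt
Leg 5: heading 3.5°; drift +3.3° → track 6.8°, groundspeed 108.7 kt
Leg 6: heading 128.2°; drift -3.9° → track 124.3°, groundspeed 106.8 kt

Leg 1: track=182.0°, groundspeed=99.4 kt
Leg 2: track=24.7°, groundspeed=110.4 kt
Leg 3: track=146.1°, groundspeed=103.9 kt
Leg 4: track=253.8°, groundspeed=96.6 kt
Leg 5: track=6.8°, groundspeed=108.7 kt
Leg 6: track=124.3°, groundspeed=106.8 kt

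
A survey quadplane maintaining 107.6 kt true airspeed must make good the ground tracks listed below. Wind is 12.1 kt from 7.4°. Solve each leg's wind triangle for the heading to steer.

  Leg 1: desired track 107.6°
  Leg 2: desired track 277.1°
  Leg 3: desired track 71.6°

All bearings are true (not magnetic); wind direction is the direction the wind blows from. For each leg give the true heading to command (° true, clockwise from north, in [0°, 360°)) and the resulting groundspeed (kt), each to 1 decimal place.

Leg 1: heading=101.2°, groundspeed=109.1 kt
Leg 2: heading=283.6°, groundspeed=107.0 kt
Leg 3: heading=65.8°, groundspeed=101.8 kt

Leg 1: desired track 107.6°; wind correction -6.4° → command heading 101.2°, groundspeed 109.1 kt
Leg 2: desired track 277.1°; wind correction +6.5° → command heading 283.6°, groundspeed 107.0 kt
Leg 3: desired track 71.6°; wind correction -5.8° → command heading 65.8°, groundspeed 101.8 kt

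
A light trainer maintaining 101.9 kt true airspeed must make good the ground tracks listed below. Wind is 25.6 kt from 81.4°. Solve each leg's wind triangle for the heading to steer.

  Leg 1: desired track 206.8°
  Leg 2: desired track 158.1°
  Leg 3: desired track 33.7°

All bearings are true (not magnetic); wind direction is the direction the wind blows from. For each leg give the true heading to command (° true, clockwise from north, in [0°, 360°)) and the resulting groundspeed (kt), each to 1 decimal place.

Leg 1: desired track 206.8°; wind correction -11.8° → command heading 195.0°, groundspeed 114.6 kt
Leg 2: desired track 158.1°; wind correction -14.2° → command heading 143.9°, groundspeed 92.9 kt
Leg 3: desired track 33.7°; wind correction +10.7° → command heading 44.4°, groundspeed 82.9 kt

Leg 1: heading=195.0°, groundspeed=114.6 kt
Leg 2: heading=143.9°, groundspeed=92.9 kt
Leg 3: heading=44.4°, groundspeed=82.9 kt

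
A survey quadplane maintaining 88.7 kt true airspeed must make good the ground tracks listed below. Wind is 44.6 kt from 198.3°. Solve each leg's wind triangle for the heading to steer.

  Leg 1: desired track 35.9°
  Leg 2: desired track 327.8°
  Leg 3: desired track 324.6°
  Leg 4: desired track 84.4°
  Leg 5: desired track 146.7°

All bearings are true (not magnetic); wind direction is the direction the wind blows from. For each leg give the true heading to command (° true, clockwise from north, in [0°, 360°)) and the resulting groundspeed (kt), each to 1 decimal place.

Leg 1: heading=44.6°, groundspeed=130.2 kt
Leg 2: heading=305.0°, groundspeed=110.1 kt
Leg 3: heading=300.7°, groundspeed=107.5 kt
Leg 4: heading=111.8°, groundspeed=96.8 kt
Leg 5: heading=169.9°, groundspeed=53.8 kt

Leg 1: desired track 35.9°; wind correction +8.7° → command heading 44.6°, groundspeed 130.2 kt
Leg 2: desired track 327.8°; wind correction -22.8° → command heading 305.0°, groundspeed 110.1 kt
Leg 3: desired track 324.6°; wind correction -23.9° → command heading 300.7°, groundspeed 107.5 kt
Leg 4: desired track 84.4°; wind correction +27.4° → command heading 111.8°, groundspeed 96.8 kt
Leg 5: desired track 146.7°; wind correction +23.2° → command heading 169.9°, groundspeed 53.8 kt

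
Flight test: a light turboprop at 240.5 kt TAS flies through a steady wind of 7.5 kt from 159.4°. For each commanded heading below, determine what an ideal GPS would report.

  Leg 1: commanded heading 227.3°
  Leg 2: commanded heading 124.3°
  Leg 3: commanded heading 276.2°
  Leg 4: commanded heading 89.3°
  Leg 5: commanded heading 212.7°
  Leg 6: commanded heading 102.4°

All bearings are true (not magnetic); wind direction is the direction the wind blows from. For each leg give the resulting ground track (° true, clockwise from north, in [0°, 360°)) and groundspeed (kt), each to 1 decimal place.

Leg 1: heading 227.3°; drift +1.7° → track 229.0°, groundspeed 237.8 kt
Leg 2: heading 124.3°; drift -1.1° → track 123.2°, groundspeed 234.4 kt
Leg 3: heading 276.2°; drift +1.6° → track 277.8°, groundspeed 244.0 kt
Leg 4: heading 89.3°; drift -1.7° → track 87.6°, groundspeed 238.1 kt
Leg 5: heading 212.7°; drift +1.5° → track 214.2°, groundspeed 236.1 kt
Leg 6: heading 102.4°; drift -1.5° → track 100.9°, groundspeed 236.5 kt

Leg 1: track=229.0°, groundspeed=237.8 kt
Leg 2: track=123.2°, groundspeed=234.4 kt
Leg 3: track=277.8°, groundspeed=244.0 kt
Leg 4: track=87.6°, groundspeed=238.1 kt
Leg 5: track=214.2°, groundspeed=236.1 kt
Leg 6: track=100.9°, groundspeed=236.5 kt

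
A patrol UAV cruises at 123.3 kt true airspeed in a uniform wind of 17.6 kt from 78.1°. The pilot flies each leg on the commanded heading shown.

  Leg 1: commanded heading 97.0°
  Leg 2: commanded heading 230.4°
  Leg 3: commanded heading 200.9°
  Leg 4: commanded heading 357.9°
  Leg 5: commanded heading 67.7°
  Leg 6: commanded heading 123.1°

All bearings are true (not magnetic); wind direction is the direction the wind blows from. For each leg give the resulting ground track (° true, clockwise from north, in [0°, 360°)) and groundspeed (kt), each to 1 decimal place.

Leg 1: heading 97.0°; drift +3.1° → track 100.1°, groundspeed 106.8 kt
Leg 2: heading 230.4°; drift +3.4° → track 233.8°, groundspeed 139.1 kt
Leg 3: heading 200.9°; drift +6.4° → track 207.3°, groundspeed 133.7 kt
Leg 4: heading 357.9°; drift -8.2° → track 349.7°, groundspeed 121.5 kt
Leg 5: heading 67.7°; drift -1.7° → track 66.0°, groundspeed 106.0 kt
Leg 6: heading 123.1°; drift +6.4° → track 129.5°, groundspeed 111.6 kt

Leg 1: track=100.1°, groundspeed=106.8 kt
Leg 2: track=233.8°, groundspeed=139.1 kt
Leg 3: track=207.3°, groundspeed=133.7 kt
Leg 4: track=349.7°, groundspeed=121.5 kt
Leg 5: track=66.0°, groundspeed=106.0 kt
Leg 6: track=129.5°, groundspeed=111.6 kt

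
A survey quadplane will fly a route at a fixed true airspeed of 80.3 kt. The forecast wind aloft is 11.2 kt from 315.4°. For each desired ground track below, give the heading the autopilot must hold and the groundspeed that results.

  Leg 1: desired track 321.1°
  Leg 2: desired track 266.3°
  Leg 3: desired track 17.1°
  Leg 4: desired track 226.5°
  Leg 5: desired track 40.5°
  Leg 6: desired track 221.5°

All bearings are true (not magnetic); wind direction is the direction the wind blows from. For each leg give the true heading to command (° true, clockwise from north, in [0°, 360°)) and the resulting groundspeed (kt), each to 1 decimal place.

Leg 1: heading=320.3°, groundspeed=69.1 kt
Leg 2: heading=272.4°, groundspeed=72.5 kt
Leg 3: heading=10.0°, groundspeed=74.4 kt
Leg 4: heading=234.5°, groundspeed=79.3 kt
Leg 5: heading=32.5°, groundspeed=78.6 kt
Leg 6: heading=229.5°, groundspeed=80.3 kt

Leg 1: desired track 321.1°; wind correction -0.8° → command heading 320.3°, groundspeed 69.1 kt
Leg 2: desired track 266.3°; wind correction +6.1° → command heading 272.4°, groundspeed 72.5 kt
Leg 3: desired track 17.1°; wind correction -7.1° → command heading 10.0°, groundspeed 74.4 kt
Leg 4: desired track 226.5°; wind correction +8.0° → command heading 234.5°, groundspeed 79.3 kt
Leg 5: desired track 40.5°; wind correction -8.0° → command heading 32.5°, groundspeed 78.6 kt
Leg 6: desired track 221.5°; wind correction +8.0° → command heading 229.5°, groundspeed 80.3 kt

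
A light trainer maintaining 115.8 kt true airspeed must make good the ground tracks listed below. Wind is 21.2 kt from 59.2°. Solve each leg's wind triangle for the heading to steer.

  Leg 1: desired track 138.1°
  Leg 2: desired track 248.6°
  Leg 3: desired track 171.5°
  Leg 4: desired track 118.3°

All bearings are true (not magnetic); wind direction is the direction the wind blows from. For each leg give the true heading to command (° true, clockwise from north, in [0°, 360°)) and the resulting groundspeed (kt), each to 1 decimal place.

Leg 1: desired track 138.1°; wind correction -10.3° → command heading 127.8°, groundspeed 109.8 kt
Leg 2: desired track 248.6°; wind correction +1.7° → command heading 250.3°, groundspeed 136.7 kt
Leg 3: desired track 171.5°; wind correction -9.8° → command heading 161.7°, groundspeed 122.2 kt
Leg 4: desired track 118.3°; wind correction -9.0° → command heading 109.3°, groundspeed 103.5 kt

Leg 1: heading=127.8°, groundspeed=109.8 kt
Leg 2: heading=250.3°, groundspeed=136.7 kt
Leg 3: heading=161.7°, groundspeed=122.2 kt
Leg 4: heading=109.3°, groundspeed=103.5 kt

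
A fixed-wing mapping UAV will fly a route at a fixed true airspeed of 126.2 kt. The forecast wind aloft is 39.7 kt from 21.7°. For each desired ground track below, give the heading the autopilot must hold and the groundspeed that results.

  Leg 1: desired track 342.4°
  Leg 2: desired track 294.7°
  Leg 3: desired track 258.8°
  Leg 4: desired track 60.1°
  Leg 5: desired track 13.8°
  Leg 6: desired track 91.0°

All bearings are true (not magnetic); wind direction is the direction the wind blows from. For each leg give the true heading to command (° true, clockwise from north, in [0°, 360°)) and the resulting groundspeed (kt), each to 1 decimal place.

Leg 1: heading=353.9°, groundspeed=92.9 kt
Leg 2: heading=313.0°, groundspeed=117.7 kt
Leg 3: heading=274.1°, groundspeed=143.3 kt
Leg 4: heading=48.8°, groundspeed=92.7 kt
Leg 5: heading=16.3°, groundspeed=86.8 kt
Leg 6: heading=73.9°, groundspeed=106.6 kt

Leg 1: desired track 342.4°; wind correction +11.5° → command heading 353.9°, groundspeed 92.9 kt
Leg 2: desired track 294.7°; wind correction +18.3° → command heading 313.0°, groundspeed 117.7 kt
Leg 3: desired track 258.8°; wind correction +15.3° → command heading 274.1°, groundspeed 143.3 kt
Leg 4: desired track 60.1°; wind correction -11.3° → command heading 48.8°, groundspeed 92.7 kt
Leg 5: desired track 13.8°; wind correction +2.5° → command heading 16.3°, groundspeed 86.8 kt
Leg 6: desired track 91.0°; wind correction -17.1° → command heading 73.9°, groundspeed 106.6 kt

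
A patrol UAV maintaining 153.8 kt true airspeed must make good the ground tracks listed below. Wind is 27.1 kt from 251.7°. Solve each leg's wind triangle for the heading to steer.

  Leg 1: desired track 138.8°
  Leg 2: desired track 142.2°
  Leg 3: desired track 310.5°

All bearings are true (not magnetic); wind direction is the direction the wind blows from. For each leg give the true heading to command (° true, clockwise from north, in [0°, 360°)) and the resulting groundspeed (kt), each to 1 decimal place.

Leg 1: heading=148.1°, groundspeed=162.3 kt
Leg 2: heading=151.8°, groundspeed=160.7 kt
Leg 3: heading=301.8°, groundspeed=138.0 kt

Leg 1: desired track 138.8°; wind correction +9.3° → command heading 148.1°, groundspeed 162.3 kt
Leg 2: desired track 142.2°; wind correction +9.6° → command heading 151.8°, groundspeed 160.7 kt
Leg 3: desired track 310.5°; wind correction -8.7° → command heading 301.8°, groundspeed 138.0 kt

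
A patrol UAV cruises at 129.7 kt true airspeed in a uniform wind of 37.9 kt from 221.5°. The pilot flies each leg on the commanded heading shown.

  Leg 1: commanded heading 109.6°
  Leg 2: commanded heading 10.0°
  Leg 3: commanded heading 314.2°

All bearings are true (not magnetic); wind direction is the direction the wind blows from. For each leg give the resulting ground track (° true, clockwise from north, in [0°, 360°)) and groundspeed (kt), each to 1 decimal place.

Leg 1: track=95.9°, groundspeed=148.1 kt
Leg 2: track=17.0°, groundspeed=163.2 kt
Leg 3: track=330.3°, groundspeed=136.8 kt

Leg 1: heading 109.6°; drift -13.7° → track 95.9°, groundspeed 148.1 kt
Leg 2: heading 10.0°; drift +7.0° → track 17.0°, groundspeed 163.2 kt
Leg 3: heading 314.2°; drift +16.1° → track 330.3°, groundspeed 136.8 kt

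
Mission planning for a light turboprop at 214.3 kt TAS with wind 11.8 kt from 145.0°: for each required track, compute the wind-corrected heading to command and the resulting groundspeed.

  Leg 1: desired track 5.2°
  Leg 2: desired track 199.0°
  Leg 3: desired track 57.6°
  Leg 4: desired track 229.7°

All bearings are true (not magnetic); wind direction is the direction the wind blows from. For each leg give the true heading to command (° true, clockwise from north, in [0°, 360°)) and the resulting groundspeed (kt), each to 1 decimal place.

Leg 1: heading=7.2°, groundspeed=223.2 kt
Leg 2: heading=196.4°, groundspeed=207.2 kt
Leg 3: heading=60.8°, groundspeed=213.4 kt
Leg 4: heading=226.6°, groundspeed=212.9 kt

Leg 1: desired track 5.2°; wind correction +2.0° → command heading 7.2°, groundspeed 223.2 kt
Leg 2: desired track 199.0°; wind correction -2.6° → command heading 196.4°, groundspeed 207.2 kt
Leg 3: desired track 57.6°; wind correction +3.2° → command heading 60.8°, groundspeed 213.4 kt
Leg 4: desired track 229.7°; wind correction -3.1° → command heading 226.6°, groundspeed 212.9 kt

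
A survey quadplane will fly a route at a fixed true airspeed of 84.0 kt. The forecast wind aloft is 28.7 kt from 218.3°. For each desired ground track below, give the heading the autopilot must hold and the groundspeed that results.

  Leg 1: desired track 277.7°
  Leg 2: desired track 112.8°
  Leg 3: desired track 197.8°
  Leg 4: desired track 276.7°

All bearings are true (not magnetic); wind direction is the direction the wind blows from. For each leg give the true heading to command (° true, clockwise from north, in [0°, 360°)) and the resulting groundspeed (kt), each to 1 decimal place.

Leg 1: heading=260.6°, groundspeed=65.7 kt
Leg 2: heading=132.0°, groundspeed=87.0 kt
Leg 3: heading=204.7°, groundspeed=56.5 kt
Leg 4: heading=259.8°, groundspeed=65.3 kt

Leg 1: desired track 277.7°; wind correction -17.1° → command heading 260.6°, groundspeed 65.7 kt
Leg 2: desired track 112.8°; wind correction +19.2° → command heading 132.0°, groundspeed 87.0 kt
Leg 3: desired track 197.8°; wind correction +6.9° → command heading 204.7°, groundspeed 56.5 kt
Leg 4: desired track 276.7°; wind correction -16.9° → command heading 259.8°, groundspeed 65.3 kt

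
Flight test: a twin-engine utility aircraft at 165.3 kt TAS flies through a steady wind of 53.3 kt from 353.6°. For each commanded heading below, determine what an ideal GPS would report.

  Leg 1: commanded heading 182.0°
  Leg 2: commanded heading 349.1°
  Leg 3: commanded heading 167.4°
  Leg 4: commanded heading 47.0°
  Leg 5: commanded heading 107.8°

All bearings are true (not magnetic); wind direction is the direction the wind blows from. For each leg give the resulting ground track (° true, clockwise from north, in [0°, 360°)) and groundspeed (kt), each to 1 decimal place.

Leg 1: track=180.0°, groundspeed=218.2 kt
Leg 2: track=347.0°, groundspeed=112.2 kt
Leg 3: track=168.9°, groundspeed=218.4 kt
Leg 4: track=64.8°, groundspeed=140.2 kt
Leg 5: track=122.4°, groundspeed=193.4 kt

Leg 1: heading 182.0°; drift -2.0° → track 180.0°, groundspeed 218.2 kt
Leg 2: heading 349.1°; drift -2.1° → track 347.0°, groundspeed 112.2 kt
Leg 3: heading 167.4°; drift +1.5° → track 168.9°, groundspeed 218.4 kt
Leg 4: heading 47.0°; drift +17.8° → track 64.8°, groundspeed 140.2 kt
Leg 5: heading 107.8°; drift +14.6° → track 122.4°, groundspeed 193.4 kt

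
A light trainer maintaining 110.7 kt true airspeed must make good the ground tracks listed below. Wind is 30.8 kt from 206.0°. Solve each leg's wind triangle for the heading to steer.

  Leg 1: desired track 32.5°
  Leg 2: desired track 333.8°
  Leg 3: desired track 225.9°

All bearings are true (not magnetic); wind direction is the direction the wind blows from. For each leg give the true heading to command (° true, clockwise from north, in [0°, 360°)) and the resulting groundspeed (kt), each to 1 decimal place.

Leg 1: heading=34.3°, groundspeed=141.2 kt
Leg 2: heading=321.1°, groundspeed=126.9 kt
Leg 3: heading=220.5°, groundspeed=81.2 kt

Leg 1: desired track 32.5°; wind correction +1.8° → command heading 34.3°, groundspeed 141.2 kt
Leg 2: desired track 333.8°; wind correction -12.7° → command heading 321.1°, groundspeed 126.9 kt
Leg 3: desired track 225.9°; wind correction -5.4° → command heading 220.5°, groundspeed 81.2 kt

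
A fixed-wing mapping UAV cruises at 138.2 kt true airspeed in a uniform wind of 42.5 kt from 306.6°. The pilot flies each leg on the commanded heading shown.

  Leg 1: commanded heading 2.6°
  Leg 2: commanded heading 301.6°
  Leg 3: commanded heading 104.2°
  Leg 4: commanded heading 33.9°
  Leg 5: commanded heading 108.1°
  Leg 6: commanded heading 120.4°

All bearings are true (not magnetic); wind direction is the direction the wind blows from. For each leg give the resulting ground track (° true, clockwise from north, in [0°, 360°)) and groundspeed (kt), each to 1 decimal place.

Leg 1: heading 2.6°; drift +17.1° → track 19.7°, groundspeed 119.7 kt
Leg 2: heading 301.6°; drift -2.2° → track 299.4°, groundspeed 95.9 kt
Leg 3: heading 104.2°; drift +5.2° → track 109.4°, groundspeed 178.2 kt
Leg 4: heading 33.9°; drift +17.3° → track 51.2°, groundspeed 142.7 kt
Leg 5: heading 108.1°; drift +4.3° → track 112.4°, groundspeed 179.0 kt
Leg 6: heading 120.4°; drift +1.5° → track 121.9°, groundspeed 180.5 kt

Leg 1: track=19.7°, groundspeed=119.7 kt
Leg 2: track=299.4°, groundspeed=95.9 kt
Leg 3: track=109.4°, groundspeed=178.2 kt
Leg 4: track=51.2°, groundspeed=142.7 kt
Leg 5: track=112.4°, groundspeed=179.0 kt
Leg 6: track=121.9°, groundspeed=180.5 kt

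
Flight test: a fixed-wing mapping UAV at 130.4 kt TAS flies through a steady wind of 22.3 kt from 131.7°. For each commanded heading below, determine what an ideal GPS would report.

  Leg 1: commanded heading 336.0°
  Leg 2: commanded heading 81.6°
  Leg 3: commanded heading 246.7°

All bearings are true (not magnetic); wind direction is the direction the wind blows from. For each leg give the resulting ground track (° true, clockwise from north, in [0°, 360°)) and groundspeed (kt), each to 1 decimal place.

Leg 1: heading 336.0°; drift -3.5° → track 332.5°, groundspeed 151.0 kt
Leg 2: heading 81.6°; drift -8.4° → track 73.2°, groundspeed 117.3 kt
Leg 3: heading 246.7°; drift +8.2° → track 254.9°, groundspeed 141.3 kt

Leg 1: track=332.5°, groundspeed=151.0 kt
Leg 2: track=73.2°, groundspeed=117.3 kt
Leg 3: track=254.9°, groundspeed=141.3 kt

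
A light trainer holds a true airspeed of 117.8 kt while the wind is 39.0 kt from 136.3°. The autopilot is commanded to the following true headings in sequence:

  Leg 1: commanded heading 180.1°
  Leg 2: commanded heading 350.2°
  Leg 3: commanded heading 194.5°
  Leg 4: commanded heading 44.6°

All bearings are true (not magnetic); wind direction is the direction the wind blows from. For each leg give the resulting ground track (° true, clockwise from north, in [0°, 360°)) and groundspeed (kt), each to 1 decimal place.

Leg 1: track=196.9°, groundspeed=93.6 kt
Leg 2: track=342.0°, groundspeed=151.7 kt
Leg 3: track=213.3°, groundspeed=102.7 kt
Leg 4: track=26.5°, groundspeed=125.2 kt

Leg 1: heading 180.1°; drift +16.8° → track 196.9°, groundspeed 93.6 kt
Leg 2: heading 350.2°; drift -8.2° → track 342.0°, groundspeed 151.7 kt
Leg 3: heading 194.5°; drift +18.8° → track 213.3°, groundspeed 102.7 kt
Leg 4: heading 44.6°; drift -18.1° → track 26.5°, groundspeed 125.2 kt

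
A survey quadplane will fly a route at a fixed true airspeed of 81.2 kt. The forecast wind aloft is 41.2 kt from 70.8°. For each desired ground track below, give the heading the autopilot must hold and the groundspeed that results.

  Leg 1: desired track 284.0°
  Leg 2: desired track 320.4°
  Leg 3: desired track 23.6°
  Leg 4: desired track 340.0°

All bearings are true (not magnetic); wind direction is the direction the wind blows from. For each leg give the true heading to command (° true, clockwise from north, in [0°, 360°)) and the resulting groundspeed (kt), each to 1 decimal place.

Leg 1: heading=300.1°, groundspeed=112.5 kt
Leg 2: heading=348.8°, groundspeed=85.8 kt
Leg 3: heading=45.5°, groundspeed=47.4 kt
Leg 4: heading=10.5°, groundspeed=70.5 kt

Leg 1: desired track 284.0°; wind correction +16.1° → command heading 300.1°, groundspeed 112.5 kt
Leg 2: desired track 320.4°; wind correction +28.4° → command heading 348.8°, groundspeed 85.8 kt
Leg 3: desired track 23.6°; wind correction +21.9° → command heading 45.5°, groundspeed 47.4 kt
Leg 4: desired track 340.0°; wind correction +30.5° → command heading 10.5°, groundspeed 70.5 kt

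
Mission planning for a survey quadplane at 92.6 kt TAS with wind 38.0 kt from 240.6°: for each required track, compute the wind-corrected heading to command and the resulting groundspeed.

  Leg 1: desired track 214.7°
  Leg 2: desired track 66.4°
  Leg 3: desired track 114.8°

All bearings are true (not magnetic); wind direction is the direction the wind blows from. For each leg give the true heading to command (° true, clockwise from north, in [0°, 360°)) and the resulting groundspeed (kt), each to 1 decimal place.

Leg 1: desired track 214.7°; wind correction +10.3° → command heading 225.0°, groundspeed 56.9 kt
Leg 2: desired track 66.4°; wind correction +2.4° → command heading 68.8°, groundspeed 130.3 kt
Leg 3: desired track 114.8°; wind correction +19.4° → command heading 134.2°, groundspeed 109.5 kt

Leg 1: heading=225.0°, groundspeed=56.9 kt
Leg 2: heading=68.8°, groundspeed=130.3 kt
Leg 3: heading=134.2°, groundspeed=109.5 kt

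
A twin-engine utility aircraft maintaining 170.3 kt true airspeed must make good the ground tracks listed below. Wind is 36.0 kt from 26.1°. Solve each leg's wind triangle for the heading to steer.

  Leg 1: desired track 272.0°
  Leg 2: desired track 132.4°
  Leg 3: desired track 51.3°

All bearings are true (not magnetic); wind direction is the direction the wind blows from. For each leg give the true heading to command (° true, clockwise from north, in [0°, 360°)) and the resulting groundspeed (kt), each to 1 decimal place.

Leg 1: desired track 272.0°; wind correction +11.1° → command heading 283.1°, groundspeed 181.8 kt
Leg 2: desired track 132.4°; wind correction -11.7° → command heading 120.7°, groundspeed 176.9 kt
Leg 3: desired track 51.3°; wind correction -5.2° → command heading 46.1°, groundspeed 137.0 kt

Leg 1: heading=283.1°, groundspeed=181.8 kt
Leg 2: heading=120.7°, groundspeed=176.9 kt
Leg 3: heading=46.1°, groundspeed=137.0 kt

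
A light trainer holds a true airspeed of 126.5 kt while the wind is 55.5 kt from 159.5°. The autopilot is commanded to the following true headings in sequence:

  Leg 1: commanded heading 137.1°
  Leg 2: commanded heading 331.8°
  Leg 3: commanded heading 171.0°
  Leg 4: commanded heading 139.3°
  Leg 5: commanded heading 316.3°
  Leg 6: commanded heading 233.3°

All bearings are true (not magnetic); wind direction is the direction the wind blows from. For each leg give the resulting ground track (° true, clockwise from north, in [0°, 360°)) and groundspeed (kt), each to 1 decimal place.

Leg 1: track=121.4°, groundspeed=78.1 kt
Leg 2: track=334.1°, groundspeed=181.7 kt
Leg 3: track=179.7°, groundspeed=73.0 kt
Leg 4: track=124.9°, groundspeed=76.8 kt
Leg 5: track=323.3°, groundspeed=178.9 kt
Leg 6: track=258.9°, groundspeed=123.1 kt

Leg 1: heading 137.1°; drift -15.7° → track 121.4°, groundspeed 78.1 kt
Leg 2: heading 331.8°; drift +2.3° → track 334.1°, groundspeed 181.7 kt
Leg 3: heading 171.0°; drift +8.7° → track 179.7°, groundspeed 73.0 kt
Leg 4: heading 139.3°; drift -14.4° → track 124.9°, groundspeed 76.8 kt
Leg 5: heading 316.3°; drift +7.0° → track 323.3°, groundspeed 178.9 kt
Leg 6: heading 233.3°; drift +25.6° → track 258.9°, groundspeed 123.1 kt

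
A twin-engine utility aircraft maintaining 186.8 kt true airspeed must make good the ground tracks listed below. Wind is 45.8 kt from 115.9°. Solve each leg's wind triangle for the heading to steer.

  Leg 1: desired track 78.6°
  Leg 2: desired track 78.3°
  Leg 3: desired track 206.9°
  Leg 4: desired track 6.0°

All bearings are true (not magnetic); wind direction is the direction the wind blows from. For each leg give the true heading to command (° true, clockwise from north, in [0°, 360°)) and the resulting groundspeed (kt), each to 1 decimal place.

Leg 1: desired track 78.6°; wind correction +8.5° → command heading 87.1°, groundspeed 148.3 kt
Leg 2: desired track 78.3°; wind correction +8.6° → command heading 86.9°, groundspeed 148.4 kt
Leg 3: desired track 206.9°; wind correction -14.2° → command heading 192.7°, groundspeed 181.9 kt
Leg 4: desired track 6.0°; wind correction +13.3° → command heading 19.3°, groundspeed 197.4 kt

Leg 1: heading=87.1°, groundspeed=148.3 kt
Leg 2: heading=86.9°, groundspeed=148.4 kt
Leg 3: heading=192.7°, groundspeed=181.9 kt
Leg 4: heading=19.3°, groundspeed=197.4 kt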